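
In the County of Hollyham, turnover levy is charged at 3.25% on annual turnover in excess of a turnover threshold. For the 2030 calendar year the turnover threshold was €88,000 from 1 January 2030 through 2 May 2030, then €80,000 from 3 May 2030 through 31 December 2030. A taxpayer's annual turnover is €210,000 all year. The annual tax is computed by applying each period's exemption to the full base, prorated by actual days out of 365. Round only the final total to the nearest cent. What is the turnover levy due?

1 January – 2 May 2030: 122 days, exemption €88,000 → (€210,000 − €88,000) × 3.25% × 122/365 = €1,325.2877
3 May – 31 December 2030: 243 days, exemption €80,000 → (€210,000 − €80,000) × 3.25% × 243/365 = €2,812.8082
Total = €4,138.0959

€4,138.10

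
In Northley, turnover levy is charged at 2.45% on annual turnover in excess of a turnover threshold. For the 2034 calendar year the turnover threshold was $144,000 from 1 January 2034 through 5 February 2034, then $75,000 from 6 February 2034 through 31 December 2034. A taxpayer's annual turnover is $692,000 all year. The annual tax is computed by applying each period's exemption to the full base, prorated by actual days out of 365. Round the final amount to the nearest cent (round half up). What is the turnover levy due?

1 January – 5 February 2034: 36 days, exemption $144,000 → ($692,000 − $144,000) × 2.45% × 36/365 = $1,324.2082
6 February – 31 December 2034: 329 days, exemption $75,000 → ($692,000 − $75,000) × 2.45% × 329/365 = $13,625.5575
Total = $14,949.7658

$14,949.77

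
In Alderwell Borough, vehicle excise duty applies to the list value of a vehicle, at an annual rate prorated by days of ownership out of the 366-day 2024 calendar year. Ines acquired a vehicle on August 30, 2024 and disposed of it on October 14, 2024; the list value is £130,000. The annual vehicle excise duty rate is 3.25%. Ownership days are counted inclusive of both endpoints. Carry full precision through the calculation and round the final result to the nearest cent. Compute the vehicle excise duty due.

£531.01

Days held (August 30 – October 14, 2024): 46 out of 366
Tax = £130,000 × 3.25% × 46/366 = £531.0109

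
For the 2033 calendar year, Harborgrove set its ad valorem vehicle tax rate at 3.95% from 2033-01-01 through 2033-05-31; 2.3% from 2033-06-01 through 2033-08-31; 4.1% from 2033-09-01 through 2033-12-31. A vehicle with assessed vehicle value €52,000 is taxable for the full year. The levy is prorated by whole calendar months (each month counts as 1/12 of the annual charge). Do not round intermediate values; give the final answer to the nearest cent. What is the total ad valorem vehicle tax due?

€1,865.50

2033-01-01 to 2033-05-31: 5 months at 3.95% → €52,000 × 3.95% × 5/12 = €855.8333
2033-06-01 to 2033-08-31: 3 months at 2.3% → €52,000 × 2.3% × 3/12 = €299.0000
2033-09-01 to 2033-12-31: 4 months at 4.1% → €52,000 × 4.1% × 4/12 = €710.6667
Total = €1,865.5000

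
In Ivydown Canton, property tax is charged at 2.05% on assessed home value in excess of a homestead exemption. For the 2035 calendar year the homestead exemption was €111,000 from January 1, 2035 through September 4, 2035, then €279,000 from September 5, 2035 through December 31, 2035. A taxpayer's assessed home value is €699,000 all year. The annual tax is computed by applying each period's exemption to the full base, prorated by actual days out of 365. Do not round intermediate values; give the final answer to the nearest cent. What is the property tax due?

€10,940.60

January 1 – September 4, 2035: 247 days, exemption €111,000 → (€699,000 − €111,000) × 2.05% × 247/365 = €8,157.0904
September 5 – December 31, 2035: 118 days, exemption €279,000 → (€699,000 − €279,000) × 2.05% × 118/365 = €2,783.5068
Total = €10,940.5973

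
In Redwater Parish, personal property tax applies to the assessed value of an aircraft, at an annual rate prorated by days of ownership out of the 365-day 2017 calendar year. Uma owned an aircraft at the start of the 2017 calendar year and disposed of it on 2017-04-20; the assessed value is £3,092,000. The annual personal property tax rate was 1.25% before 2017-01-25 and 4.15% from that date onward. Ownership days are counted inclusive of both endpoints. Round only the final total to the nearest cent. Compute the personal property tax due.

£32,775.20

2017-01-01 to 2017-01-24: 24 days at 1.25% → £3,092,000 × 1.25% × 24/365 = £2,541.3699
2017-01-25 to 2017-04-20: 86 days at 4.15% → £3,092,000 × 4.15% × 86/365 = £30,233.8301
Total = £32,775.2000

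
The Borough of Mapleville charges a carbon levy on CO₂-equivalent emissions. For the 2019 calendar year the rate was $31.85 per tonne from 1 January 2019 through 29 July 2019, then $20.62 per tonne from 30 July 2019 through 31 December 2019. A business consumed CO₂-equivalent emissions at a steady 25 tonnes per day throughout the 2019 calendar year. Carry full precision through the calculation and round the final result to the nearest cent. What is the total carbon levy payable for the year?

1 January – 29 July 2019: 210 days × 25 tonnes/day = 5,250 tonnes at $31.85/tonne → $167,212.50
30 July – 31 December 2019: 155 days × 25 tonnes/day = 3,875 tonnes at $20.62/tonne → $79,902.50

$247,115.00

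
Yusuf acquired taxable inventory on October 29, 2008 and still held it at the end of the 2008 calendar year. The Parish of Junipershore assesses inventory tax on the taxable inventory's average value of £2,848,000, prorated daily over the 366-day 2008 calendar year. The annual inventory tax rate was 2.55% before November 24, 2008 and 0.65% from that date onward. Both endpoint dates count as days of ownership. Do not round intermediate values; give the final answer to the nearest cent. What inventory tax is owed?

£7,081.09

October 29 – November 23, 2008: 26 days at 2.55% → £2,848,000 × 2.55% × 26/366 = £5,159.0820
November 24 – December 31, 2008: 38 days at 0.65% → £2,848,000 × 0.65% × 38/366 = £1,922.0109
Total = £7,081.0929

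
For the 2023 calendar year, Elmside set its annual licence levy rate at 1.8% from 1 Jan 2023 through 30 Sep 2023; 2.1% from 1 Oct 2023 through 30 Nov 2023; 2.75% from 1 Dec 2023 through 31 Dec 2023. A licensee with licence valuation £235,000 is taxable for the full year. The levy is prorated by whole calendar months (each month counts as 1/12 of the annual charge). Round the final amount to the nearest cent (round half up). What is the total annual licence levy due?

1 Jan – 30 Sep 2023: 9 months at 1.8% → £235,000 × 1.8% × 9/12 = £3,172.5000
1 Oct – 30 Nov 2023: 2 months at 2.1% → £235,000 × 2.1% × 2/12 = £822.5000
1 Dec – 31 Dec 2023: 1 month at 2.75% → £235,000 × 2.75% × 1/12 = £538.5417
Total = £4,533.5417

£4,533.54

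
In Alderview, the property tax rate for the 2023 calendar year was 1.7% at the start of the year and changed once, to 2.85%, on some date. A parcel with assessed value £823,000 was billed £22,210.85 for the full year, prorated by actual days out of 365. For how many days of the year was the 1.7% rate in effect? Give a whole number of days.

Let d = days at the first rate; then 365 − d days at the second rate.
£823,000 × [1.7%·d + 2.85%·(365−d)] / 365 = £22,210.85
Solving gives d = 48, so the new rate took effect on 18 Feb 2023.

48 days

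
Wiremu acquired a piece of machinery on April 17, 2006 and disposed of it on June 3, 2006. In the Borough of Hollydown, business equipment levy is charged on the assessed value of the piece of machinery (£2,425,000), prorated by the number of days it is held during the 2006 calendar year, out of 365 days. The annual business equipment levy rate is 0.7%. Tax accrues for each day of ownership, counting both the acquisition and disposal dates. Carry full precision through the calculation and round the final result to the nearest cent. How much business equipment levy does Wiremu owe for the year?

£2,232.33

Days held (April 17 – June 3, 2006): 48 out of 365
Tax = £2,425,000 × 0.7% × 48/365 = £2,232.3288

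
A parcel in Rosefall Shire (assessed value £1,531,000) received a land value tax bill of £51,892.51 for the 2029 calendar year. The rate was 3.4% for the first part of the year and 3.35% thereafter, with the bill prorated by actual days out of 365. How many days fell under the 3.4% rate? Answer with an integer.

Let d = days at the first rate; then 365 − d days at the second rate.
£1,531,000 × [3.4%·d + 3.35%·(365−d)] / 365 = £51,892.51
Solving gives d = 288, so the new rate took effect on 16 October 2029.

288 days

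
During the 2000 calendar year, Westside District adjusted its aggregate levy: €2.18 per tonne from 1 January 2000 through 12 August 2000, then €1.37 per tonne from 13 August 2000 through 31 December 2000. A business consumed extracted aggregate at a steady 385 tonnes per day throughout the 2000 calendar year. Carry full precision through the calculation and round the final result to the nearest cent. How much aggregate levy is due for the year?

€263,212.95

1 January – 12 August 2000: 225 days × 385 tonnes/day = 86,625 tonnes at €2.18/tonne → €188,842.50
13 August – 31 December 2000: 141 days × 385 tonnes/day = 54,285 tonnes at €1.37/tonne → €74,370.45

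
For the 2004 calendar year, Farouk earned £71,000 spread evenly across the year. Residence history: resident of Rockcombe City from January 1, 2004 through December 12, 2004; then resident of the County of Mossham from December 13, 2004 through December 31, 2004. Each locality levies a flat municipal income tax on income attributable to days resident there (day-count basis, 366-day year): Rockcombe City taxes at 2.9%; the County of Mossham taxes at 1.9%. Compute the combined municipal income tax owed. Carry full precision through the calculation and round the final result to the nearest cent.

Rockcombe City, January 1 – December 12, 2004: 347 days → £71,000 × 2.9% × 347/366 = £1,952.1120
The County of Mossham, December 13 – December 31, 2004: 19 days → £71,000 × 1.9% × 19/366 = £70.0301
Total = £2,022.1421

£2,022.14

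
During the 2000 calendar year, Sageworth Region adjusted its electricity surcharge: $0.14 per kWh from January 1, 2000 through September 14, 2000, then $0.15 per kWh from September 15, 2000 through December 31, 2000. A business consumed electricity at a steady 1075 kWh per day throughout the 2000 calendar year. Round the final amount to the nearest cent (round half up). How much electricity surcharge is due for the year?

January 1 – September 14, 2000: 258 days × 1075 kWh/day = 277,350 kWh at $0.14/kWh → $38829.00
September 15 – December 31, 2000: 108 days × 1075 kWh/day = 116,100 kWh at $0.15/kWh → $17415.00

$56244.00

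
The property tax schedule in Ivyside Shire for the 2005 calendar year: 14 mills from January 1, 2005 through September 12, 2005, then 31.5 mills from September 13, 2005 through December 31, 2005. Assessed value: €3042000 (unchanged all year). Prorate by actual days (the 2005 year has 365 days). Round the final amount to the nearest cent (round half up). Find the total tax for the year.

€58631.42

January 1 – September 12, 2005: 255 days at 14 mills → €3042000 × 1.4% × 255/365 = €29753.2603
September 13 – December 31, 2005: 110 days at 31.5 mills → €3042000 × 3.15% × 110/365 = €28878.1644
Total = €58631.4247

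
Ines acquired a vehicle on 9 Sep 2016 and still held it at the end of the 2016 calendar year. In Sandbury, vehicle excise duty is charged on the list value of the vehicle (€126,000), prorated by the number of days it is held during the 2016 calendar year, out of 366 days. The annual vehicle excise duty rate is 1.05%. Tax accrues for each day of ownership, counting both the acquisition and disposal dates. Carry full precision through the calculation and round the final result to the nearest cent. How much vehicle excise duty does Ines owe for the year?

€412.08

Days held (9 Sep – 31 Dec 2016): 114 out of 366
Tax = €126,000 × 1.05% × 114/366 = €412.0820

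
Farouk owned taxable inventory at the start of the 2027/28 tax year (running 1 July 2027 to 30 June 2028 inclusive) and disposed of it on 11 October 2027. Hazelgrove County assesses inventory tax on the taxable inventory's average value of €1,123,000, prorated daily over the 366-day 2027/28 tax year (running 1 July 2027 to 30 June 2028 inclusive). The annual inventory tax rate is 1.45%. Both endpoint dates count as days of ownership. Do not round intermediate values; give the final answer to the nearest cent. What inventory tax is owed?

Days held (1 July – 11 October 2027): 103 out of 366
Tax = €1,123,000 × 1.45% × 103/366 = €4,582.5150

€4,582.52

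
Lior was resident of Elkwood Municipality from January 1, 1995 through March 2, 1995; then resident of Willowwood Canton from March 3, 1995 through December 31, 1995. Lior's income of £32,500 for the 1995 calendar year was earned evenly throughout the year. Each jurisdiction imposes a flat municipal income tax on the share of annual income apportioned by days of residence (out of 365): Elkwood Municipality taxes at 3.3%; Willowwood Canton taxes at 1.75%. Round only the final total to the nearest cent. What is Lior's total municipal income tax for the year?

Elkwood Municipality, January 1 – March 2, 1995: 61 days → £32,500 × 3.3% × 61/365 = £179.2397
Willowwood Canton, March 3 – December 31, 1995: 304 days → £32,500 × 1.75% × 304/365 = £473.6986
Total = £652.9384

£652.94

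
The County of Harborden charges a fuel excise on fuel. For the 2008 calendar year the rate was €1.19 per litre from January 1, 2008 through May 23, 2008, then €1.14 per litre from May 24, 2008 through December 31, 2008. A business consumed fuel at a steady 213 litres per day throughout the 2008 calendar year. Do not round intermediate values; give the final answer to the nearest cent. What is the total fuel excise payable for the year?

€90,405.72

January 1 – May 23, 2008: 144 days × 213 litres/day = 30,672 litres at €1.19/litre → €36,499.68
May 24 – December 31, 2008: 222 days × 213 litres/day = 47,286 litres at €1.14/litre → €53,906.04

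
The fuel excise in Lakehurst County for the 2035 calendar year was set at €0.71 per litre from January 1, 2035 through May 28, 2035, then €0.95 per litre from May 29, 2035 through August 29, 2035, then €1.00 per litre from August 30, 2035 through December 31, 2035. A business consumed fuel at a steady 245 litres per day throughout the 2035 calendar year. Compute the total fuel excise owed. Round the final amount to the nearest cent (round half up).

January 1 – May 28, 2035: 148 days × 245 litres/day = 36,260 litres at €0.71/litre → €25,744.60
May 29 – August 29, 2035: 93 days × 245 litres/day = 22,785 litres at €0.95/litre → €21,645.75
August 30 – December 31, 2035: 124 days × 245 litres/day = 30,380 litres at €1.00/litre → €30,380.00

€77,770.35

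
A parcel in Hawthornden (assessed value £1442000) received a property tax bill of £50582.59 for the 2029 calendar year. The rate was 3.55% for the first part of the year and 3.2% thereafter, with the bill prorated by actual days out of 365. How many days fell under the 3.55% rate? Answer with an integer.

321 days

Let d = days at the first rate; then 365 − d days at the second rate.
£1442000 × [3.55%·d + 3.2%·(365−d)] / 365 = £50582.59
Solving gives d = 321, so the new rate took effect on 18 November 2029.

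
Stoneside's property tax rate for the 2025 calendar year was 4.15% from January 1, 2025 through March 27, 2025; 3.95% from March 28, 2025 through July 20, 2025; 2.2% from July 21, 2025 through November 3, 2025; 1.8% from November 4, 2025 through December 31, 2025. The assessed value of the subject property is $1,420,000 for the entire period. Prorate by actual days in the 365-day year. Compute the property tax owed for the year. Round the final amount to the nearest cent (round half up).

$44,691.10

January 1 – March 27, 2025: 86 days at 4.15% → $1,420,000 × 4.15% × 86/365 = $13,884.8767
March 28 – July 20, 2025: 115 days at 3.95% → $1,420,000 × 3.95% × 115/365 = $17,672.1918
July 21 – November 3, 2025: 106 days at 2.2% → $1,420,000 × 2.2% × 106/365 = $9,072.4384
November 4 – December 31, 2025: 58 days at 1.8% → $1,420,000 × 1.8% × 58/365 = $4,061.5890
Total = $44,691.0959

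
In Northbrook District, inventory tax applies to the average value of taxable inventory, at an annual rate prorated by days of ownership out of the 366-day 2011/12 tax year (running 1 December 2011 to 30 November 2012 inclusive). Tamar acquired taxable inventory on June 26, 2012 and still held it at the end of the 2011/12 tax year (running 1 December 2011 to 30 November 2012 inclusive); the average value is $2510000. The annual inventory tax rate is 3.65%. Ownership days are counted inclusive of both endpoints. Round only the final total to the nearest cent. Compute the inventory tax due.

Days held (June 26 – November 30, 2012): 158 out of 366
Tax = $2510000 × 3.65% × 158/366 = $39549.6448

$39549.64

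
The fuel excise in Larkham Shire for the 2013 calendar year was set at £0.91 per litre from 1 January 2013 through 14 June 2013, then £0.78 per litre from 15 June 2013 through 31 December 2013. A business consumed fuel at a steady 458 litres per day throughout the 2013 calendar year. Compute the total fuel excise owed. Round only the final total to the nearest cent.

1 January – 14 June 2013: 165 days × 458 litres/day = 75,570 litres at £0.91/litre → £68,768.70
15 June – 31 December 2013: 200 days × 458 litres/day = 91,600 litres at £0.78/litre → £71,448.00

£140,216.70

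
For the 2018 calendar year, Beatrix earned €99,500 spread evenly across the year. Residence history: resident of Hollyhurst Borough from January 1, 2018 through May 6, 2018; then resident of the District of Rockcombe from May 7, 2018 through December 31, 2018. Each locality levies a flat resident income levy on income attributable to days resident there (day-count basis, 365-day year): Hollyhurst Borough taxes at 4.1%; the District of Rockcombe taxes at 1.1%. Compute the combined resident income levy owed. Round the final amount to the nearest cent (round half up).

Hollyhurst Borough, January 1 – May 6, 2018: 126 days → €99,500 × 4.1% × 126/365 = €1,408.2658
The District of Rockcombe, May 7 – December 31, 2018: 239 days → €99,500 × 1.1% × 239/365 = €716.6726
Total = €2,124.9384

€2,124.94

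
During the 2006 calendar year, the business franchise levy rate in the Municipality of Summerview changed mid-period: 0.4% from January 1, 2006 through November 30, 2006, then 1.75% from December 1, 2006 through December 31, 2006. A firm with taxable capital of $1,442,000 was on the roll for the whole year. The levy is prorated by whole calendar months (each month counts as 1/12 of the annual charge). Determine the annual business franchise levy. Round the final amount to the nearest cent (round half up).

January 1 – November 30, 2006: 11 months at 0.4% → $1,442,000 × 0.4% × 11/12 = $5,287.3333
December 1 – December 31, 2006: 1 month at 1.75% → $1,442,000 × 1.75% × 1/12 = $2,102.9167
Total = $7,390.2500

$7,390.25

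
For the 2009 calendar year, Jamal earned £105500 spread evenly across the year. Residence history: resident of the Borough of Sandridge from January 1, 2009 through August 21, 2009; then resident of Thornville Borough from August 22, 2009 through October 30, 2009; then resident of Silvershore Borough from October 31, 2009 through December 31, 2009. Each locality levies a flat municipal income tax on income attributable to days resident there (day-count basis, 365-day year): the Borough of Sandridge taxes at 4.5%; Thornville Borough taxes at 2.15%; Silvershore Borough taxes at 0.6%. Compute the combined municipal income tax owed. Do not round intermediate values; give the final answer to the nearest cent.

£3573.13

The Borough of Sandridge, January 1 – August 21, 2009: 233 days → £105500 × 4.5% × 233/365 = £3030.5959
Thornville Borough, August 22 – October 30, 2009: 70 days → £105500 × 2.15% × 70/365 = £435.0068
Silvershore Borough, October 31 – December 31, 2009: 62 days → £105500 × 0.6% × 62/365 = £107.5233
Total = £3573.1260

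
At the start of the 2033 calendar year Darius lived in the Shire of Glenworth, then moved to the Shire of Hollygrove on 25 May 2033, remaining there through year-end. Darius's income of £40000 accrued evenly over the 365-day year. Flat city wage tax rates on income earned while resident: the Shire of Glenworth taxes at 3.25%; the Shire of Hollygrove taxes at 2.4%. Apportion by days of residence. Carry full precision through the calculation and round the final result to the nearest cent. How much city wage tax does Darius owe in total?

The Shire of Glenworth, 1 Jan – 24 May 2033: 144 days → £40000 × 3.25% × 144/365 = £512.8767
The Shire of Hollygrove, 25 May – 31 Dec 2033: 221 days → £40000 × 2.4% × 221/365 = £581.2603
Total = £1094.1370

£1094.14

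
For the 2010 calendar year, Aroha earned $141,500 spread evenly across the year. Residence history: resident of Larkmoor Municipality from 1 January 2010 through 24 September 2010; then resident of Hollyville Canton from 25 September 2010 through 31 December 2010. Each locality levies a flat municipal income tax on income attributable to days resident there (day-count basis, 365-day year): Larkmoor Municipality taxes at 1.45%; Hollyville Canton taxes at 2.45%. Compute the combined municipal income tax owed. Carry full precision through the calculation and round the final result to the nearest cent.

$2,431.67

Larkmoor Municipality, 1 January – 24 September 2010: 267 days → $141,500 × 1.45% × 267/365 = $1,500.8692
Hollyville Canton, 25 September – 31 December 2010: 98 days → $141,500 × 2.45% × 98/365 = $930.7986
Total = $2,431.6678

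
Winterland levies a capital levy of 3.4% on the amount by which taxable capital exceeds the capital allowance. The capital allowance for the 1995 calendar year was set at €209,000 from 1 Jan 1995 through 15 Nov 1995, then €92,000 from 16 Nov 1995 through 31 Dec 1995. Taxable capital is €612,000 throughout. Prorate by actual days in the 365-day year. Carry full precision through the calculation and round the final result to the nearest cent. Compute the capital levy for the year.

€14,203.34

1 Jan – 15 Nov 1995: 319 days, exemption €209,000 → (€612,000 − €209,000) × 3.4% × 319/365 = €11,975.1726
16 Nov – 31 Dec 1995: 46 days, exemption €92,000 → (€612,000 − €92,000) × 3.4% × 46/365 = €2,228.1644
Total = €14,203.3370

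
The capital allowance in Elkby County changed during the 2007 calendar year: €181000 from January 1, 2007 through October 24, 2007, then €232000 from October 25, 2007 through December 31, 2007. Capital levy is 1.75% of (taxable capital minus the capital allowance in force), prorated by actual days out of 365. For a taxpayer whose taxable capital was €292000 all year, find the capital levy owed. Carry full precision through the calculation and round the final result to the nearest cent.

January 1 – October 24, 2007: 297 days, exemption €181000 → (€292000 − €181000) × 1.75% × 297/365 = €1580.6096
October 25 – December 31, 2007: 68 days, exemption €232000 → (€292000 − €232000) × 1.75% × 68/365 = €195.6164
Total = €1776.2260

€1776.23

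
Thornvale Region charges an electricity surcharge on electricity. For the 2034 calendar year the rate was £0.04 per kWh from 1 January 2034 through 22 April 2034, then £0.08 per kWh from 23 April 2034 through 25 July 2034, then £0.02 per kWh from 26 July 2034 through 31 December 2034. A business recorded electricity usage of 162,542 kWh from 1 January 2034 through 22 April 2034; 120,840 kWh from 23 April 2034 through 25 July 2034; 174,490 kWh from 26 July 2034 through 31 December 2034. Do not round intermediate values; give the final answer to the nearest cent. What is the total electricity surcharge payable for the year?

£19658.68

1 January – 22 April 2034: 162,542 kWh at £0.04/kWh → £6501.68
23 April – 25 July 2034: 120,840 kWh at £0.08/kWh → £9667.20
26 July – 31 December 2034: 174,490 kWh at £0.02/kWh → £3489.80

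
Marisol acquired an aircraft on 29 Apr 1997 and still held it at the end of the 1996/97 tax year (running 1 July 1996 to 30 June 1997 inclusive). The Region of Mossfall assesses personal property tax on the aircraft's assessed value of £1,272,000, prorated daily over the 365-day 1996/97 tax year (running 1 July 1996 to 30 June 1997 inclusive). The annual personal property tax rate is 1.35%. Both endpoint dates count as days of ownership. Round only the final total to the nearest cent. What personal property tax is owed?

Days held (29 Apr – 30 Jun 1997): 63 out of 365
Tax = £1,272,000 × 1.35% × 63/365 = £2,963.9342

£2,963.93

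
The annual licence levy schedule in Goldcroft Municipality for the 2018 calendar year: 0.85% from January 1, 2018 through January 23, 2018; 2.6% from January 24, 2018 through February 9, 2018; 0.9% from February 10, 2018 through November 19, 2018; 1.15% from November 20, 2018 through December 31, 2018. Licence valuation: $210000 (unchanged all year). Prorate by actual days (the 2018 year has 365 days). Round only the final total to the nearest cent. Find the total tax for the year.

$2110.07

January 1 – January 23, 2018: 23 days at 0.85% → $210000 × 0.85% × 23/365 = $112.4795
January 24 – February 9, 2018: 17 days at 2.6% → $210000 × 2.6% × 17/365 = $254.3014
February 10 – November 19, 2018: 283 days at 0.9% → $210000 × 0.9% × 283/365 = $1465.3973
November 20 – December 31, 2018: 42 days at 1.15% → $210000 × 1.15% × 42/365 = $277.8904
Total = $2110.0685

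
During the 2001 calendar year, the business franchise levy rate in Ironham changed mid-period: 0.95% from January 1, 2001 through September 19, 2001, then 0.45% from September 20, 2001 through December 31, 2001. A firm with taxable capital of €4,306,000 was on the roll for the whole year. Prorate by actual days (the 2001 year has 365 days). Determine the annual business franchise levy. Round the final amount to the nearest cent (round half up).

€34,831.41

January 1 – September 19, 2001: 262 days at 0.95% → €4,306,000 × 0.95% × 262/365 = €29,363.3808
September 20 – December 31, 2001: 103 days at 0.45% → €4,306,000 × 0.45% × 103/365 = €5,468.0301
Total = €34,831.4110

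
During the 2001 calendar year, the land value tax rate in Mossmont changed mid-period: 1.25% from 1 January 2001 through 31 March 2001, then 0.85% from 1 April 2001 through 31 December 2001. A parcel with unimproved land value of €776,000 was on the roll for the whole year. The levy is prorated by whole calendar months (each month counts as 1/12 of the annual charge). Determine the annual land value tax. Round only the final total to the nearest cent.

€7,372.00

1 January – 31 March 2001: 3 months at 1.25% → €776,000 × 1.25% × 3/12 = €2,425.0000
1 April – 31 December 2001: 9 months at 0.85% → €776,000 × 0.85% × 9/12 = €4,947.0000
Total = €7,372.0000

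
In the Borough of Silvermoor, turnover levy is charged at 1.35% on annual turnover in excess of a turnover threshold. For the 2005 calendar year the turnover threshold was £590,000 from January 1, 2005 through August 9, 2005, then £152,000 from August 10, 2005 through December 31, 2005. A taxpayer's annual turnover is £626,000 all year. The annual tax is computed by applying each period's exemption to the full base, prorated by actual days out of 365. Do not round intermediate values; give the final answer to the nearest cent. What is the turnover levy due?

£2,818.80

January 1 – August 9, 2005: 221 days, exemption £590,000 → (£626,000 − £590,000) × 1.35% × 221/365 = £294.2630
August 10 – December 31, 2005: 144 days, exemption £152,000 → (£626,000 − £152,000) × 1.35% × 144/365 = £2,524.5370
Total = £2,818.8000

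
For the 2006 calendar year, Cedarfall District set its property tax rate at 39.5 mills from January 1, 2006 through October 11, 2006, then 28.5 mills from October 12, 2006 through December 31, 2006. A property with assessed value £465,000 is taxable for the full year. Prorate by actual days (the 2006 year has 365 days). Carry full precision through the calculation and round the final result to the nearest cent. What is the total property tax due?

January 1 – October 11, 2006: 284 days at 39.5 mills → £465,000 × 3.95% × 284/365 = £14,291.4247
October 12 – December 31, 2006: 81 days at 28.5 mills → £465,000 × 2.85% × 81/365 = £2,940.9658
Total = £17,232.3904

£17,232.39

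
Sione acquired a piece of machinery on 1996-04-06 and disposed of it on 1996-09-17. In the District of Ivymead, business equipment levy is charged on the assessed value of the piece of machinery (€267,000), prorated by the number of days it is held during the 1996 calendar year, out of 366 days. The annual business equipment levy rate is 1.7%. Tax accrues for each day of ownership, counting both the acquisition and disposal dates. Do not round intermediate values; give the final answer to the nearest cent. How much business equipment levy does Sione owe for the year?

Days held (1996-04-06 to 1996-09-17): 165 out of 366
Tax = €267,000 × 1.7% × 165/366 = €2,046.2705

€2,046.27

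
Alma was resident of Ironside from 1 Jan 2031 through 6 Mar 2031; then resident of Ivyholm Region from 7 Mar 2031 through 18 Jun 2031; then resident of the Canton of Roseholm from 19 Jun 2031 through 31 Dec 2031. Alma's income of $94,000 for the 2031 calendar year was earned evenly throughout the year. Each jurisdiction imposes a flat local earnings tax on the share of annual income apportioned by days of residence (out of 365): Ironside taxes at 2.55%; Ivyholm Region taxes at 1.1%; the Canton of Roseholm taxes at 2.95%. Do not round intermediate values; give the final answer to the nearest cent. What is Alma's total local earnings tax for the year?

$2,210.55

Ironside, 1 Jan – 6 Mar 2031: 65 days → $94,000 × 2.55% × 65/365 = $426.8630
Ivyholm Region, 7 Mar – 18 Jun 2031: 104 days → $94,000 × 1.1% × 104/365 = $294.6192
The Canton of Roseholm, 19 Jun – 31 Dec 2031: 196 days → $94,000 × 2.95% × 196/365 = $1,489.0630
Total = $2,210.5452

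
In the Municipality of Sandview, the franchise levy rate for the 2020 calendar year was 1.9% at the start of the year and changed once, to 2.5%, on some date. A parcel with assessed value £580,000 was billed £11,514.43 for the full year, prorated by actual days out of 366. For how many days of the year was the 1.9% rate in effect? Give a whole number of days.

314 days

Let d = days at the first rate; then 366 − d days at the second rate.
£580,000 × [1.9%·d + 2.5%·(366−d)] / 366 = £11,514.43
Solving gives d = 314, so the new rate took effect on 10 Nov 2020.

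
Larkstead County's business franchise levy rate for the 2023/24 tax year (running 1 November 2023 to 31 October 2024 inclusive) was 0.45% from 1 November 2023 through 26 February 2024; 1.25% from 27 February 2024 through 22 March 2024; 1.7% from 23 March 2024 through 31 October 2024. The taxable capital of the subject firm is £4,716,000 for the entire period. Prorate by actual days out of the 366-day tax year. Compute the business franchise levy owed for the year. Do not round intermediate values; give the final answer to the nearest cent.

£59,716.67

1 November 2023 – 26 February 2024: 118 days at 0.45% → £4,716,000 × 0.45% × 118/366 = £6,842.0656
27 February – 22 March 2024: 25 days at 1.25% → £4,716,000 × 1.25% × 25/366 = £4,026.6393
23 March – 31 October 2024: 223 days at 1.7% → £4,716,000 × 1.7% × 223/366 = £48,847.9672
Total = £59,716.6721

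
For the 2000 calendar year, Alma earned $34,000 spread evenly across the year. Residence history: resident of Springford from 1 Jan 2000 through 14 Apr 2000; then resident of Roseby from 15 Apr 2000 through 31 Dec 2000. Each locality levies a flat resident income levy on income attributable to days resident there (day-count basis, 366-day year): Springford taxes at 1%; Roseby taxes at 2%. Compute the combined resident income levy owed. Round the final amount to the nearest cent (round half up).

$582.46

Springford, 1 Jan – 14 Apr 2000: 105 days → $34,000 × 1% × 105/366 = $97.5410
Roseby, 15 Apr – 31 Dec 2000: 261 days → $34,000 × 2% × 261/366 = $484.9180
Total = $582.4590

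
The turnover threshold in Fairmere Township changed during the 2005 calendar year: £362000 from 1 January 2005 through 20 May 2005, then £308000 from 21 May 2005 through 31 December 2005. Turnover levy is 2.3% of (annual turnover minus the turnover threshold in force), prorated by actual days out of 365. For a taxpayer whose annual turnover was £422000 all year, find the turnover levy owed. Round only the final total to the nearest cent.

1 January – 20 May 2005: 140 days, exemption £362000 → (£422000 − £362000) × 2.3% × 140/365 = £529.3151
21 May – 31 December 2005: 225 days, exemption £308000 → (£422000 − £308000) × 2.3% × 225/365 = £1616.3014
Total = £2145.6164

£2145.62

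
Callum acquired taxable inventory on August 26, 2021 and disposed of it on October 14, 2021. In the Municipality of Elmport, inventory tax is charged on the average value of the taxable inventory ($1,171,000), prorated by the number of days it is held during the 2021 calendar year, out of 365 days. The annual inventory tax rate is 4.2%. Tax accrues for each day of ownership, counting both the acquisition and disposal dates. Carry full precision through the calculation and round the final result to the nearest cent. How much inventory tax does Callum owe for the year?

Days held (August 26 – October 14, 2021): 50 out of 365
Tax = $1,171,000 × 4.2% × 50/365 = $6,737.2603

$6,737.26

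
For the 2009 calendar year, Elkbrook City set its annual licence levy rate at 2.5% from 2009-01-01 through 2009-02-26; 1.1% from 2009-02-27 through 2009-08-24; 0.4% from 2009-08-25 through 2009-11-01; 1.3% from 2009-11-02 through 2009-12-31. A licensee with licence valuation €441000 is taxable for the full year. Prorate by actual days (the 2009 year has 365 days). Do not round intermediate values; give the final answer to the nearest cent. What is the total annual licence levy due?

€5376.58

2009-01-01 to 2009-02-26: 57 days at 2.5% → €441000 × 2.5% × 57/365 = €1721.7123
2009-02-27 to 2009-08-24: 179 days at 1.1% → €441000 × 1.1% × 179/365 = €2378.9836
2009-08-25 to 2009-11-01: 69 days at 0.4% → €441000 × 0.4% × 69/365 = €333.4685
2009-11-02 to 2009-12-31: 60 days at 1.3% → €441000 × 1.3% × 60/365 = €942.4110
Total = €5376.5753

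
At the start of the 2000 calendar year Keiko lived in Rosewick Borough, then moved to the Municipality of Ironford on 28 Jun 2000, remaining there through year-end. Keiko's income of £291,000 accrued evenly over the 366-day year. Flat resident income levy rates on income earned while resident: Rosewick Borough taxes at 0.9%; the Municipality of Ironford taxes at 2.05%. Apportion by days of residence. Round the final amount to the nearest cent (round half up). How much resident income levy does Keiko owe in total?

Rosewick Borough, 1 Jan – 27 Jun 2000: 179 days → £291,000 × 0.9% × 179/366 = £1,280.8770
The Municipality of Ironford, 28 Jun – 31 Dec 2000: 187 days → £291,000 × 2.05% × 187/366 = £3,047.9467
Total = £4,328.8238

£4,328.82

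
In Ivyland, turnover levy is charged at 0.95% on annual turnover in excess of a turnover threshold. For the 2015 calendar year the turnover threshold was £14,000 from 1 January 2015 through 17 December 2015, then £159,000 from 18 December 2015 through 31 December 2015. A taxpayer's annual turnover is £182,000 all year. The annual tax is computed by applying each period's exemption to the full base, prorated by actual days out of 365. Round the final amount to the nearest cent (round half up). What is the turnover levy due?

1 January – 17 December 2015: 351 days, exemption £14,000 → (£182,000 − £14,000) × 0.95% × 351/365 = £1,534.7836
18 December – 31 December 2015: 14 days, exemption £159,000 → (£182,000 − £159,000) × 0.95% × 14/365 = £8.3808
Total = £1,543.1644

£1,543.16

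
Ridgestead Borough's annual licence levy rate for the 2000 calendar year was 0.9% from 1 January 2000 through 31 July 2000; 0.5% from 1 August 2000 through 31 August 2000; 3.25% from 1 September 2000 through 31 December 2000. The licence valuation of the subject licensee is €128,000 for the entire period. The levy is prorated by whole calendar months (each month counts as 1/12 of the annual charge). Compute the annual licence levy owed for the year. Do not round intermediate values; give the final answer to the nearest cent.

1 January – 31 July 2000: 7 months at 0.9% → €128,000 × 0.9% × 7/12 = €672.0000
1 August – 31 August 2000: 1 month at 0.5% → €128,000 × 0.5% × 1/12 = €53.3333
1 September – 31 December 2000: 4 months at 3.25% → €128,000 × 3.25% × 4/12 = €1,386.6667
Total = €2,112.0000

€2,112.00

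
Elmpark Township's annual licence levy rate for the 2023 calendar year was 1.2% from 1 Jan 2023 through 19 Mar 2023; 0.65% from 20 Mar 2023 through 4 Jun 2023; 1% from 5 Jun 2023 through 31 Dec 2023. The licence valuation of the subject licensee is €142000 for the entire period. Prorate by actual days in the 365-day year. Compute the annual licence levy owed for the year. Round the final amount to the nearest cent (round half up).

€1375.84

1 Jan – 19 Mar 2023: 78 days at 1.2% → €142000 × 1.2% × 78/365 = €364.1425
20 Mar – 4 Jun 2023: 77 days at 0.65% → €142000 × 0.65% × 77/365 = €194.7151
5 Jun – 31 Dec 2023: 210 days at 1% → €142000 × 1% × 210/365 = €816.9863
Total = €1375.8438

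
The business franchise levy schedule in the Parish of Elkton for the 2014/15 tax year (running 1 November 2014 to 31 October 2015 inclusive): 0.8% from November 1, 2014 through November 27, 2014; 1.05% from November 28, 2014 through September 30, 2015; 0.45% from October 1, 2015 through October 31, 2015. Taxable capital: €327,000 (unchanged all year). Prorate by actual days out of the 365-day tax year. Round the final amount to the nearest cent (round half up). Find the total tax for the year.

€3,206.39

November 1 – November 27, 2014: 27 days at 0.8% → €327,000 × 0.8% × 27/365 = €193.5123
November 28, 2014 – September 30, 2015: 307 days at 1.05% → €327,000 × 1.05% × 307/365 = €2,887.9027
October 1 – October 31, 2015: 31 days at 0.45% → €327,000 × 0.45% × 31/365 = €124.9767
Total = €3,206.3918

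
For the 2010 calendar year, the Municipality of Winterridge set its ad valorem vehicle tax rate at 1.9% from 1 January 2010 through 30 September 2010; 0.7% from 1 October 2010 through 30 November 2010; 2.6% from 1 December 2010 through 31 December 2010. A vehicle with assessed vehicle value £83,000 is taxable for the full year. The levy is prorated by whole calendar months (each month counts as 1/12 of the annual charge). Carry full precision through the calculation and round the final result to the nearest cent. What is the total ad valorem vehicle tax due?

£1,459.42

1 January – 30 September 2010: 9 months at 1.9% → £83,000 × 1.9% × 9/12 = £1,182.7500
1 October – 30 November 2010: 2 months at 0.7% → £83,000 × 0.7% × 2/12 = £96.8333
1 December – 31 December 2010: 1 month at 2.6% → £83,000 × 2.6% × 1/12 = £179.8333
Total = £1,459.4167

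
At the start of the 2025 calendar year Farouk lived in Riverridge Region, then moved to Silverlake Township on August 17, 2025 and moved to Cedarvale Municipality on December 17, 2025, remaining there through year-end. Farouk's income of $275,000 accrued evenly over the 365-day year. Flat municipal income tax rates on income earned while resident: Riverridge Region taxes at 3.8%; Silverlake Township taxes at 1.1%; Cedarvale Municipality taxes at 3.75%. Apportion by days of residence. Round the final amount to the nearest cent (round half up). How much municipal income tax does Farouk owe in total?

Riverridge Region, January 1 – August 16, 2025: 228 days → $275,000 × 3.8% × 228/365 = $6,527.6712
Silverlake Township, August 17 – December 16, 2025: 122 days → $275,000 × 1.1% × 122/365 = $1,011.0959
Cedarvale Municipality, December 17 – December 31, 2025: 15 days → $275,000 × 3.75% × 15/365 = $423.8014
Total = $7,962.5685

$7,962.57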